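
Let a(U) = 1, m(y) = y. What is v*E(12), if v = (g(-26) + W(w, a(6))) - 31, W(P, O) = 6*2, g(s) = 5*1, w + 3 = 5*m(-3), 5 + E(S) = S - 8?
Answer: 14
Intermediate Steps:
E(S) = -13 + S (E(S) = -5 + (S - 8) = -5 + (-8 + S) = -13 + S)
w = -18 (w = -3 + 5*(-3) = -3 - 15 = -18)
g(s) = 5
W(P, O) = 12
v = -14 (v = (5 + 12) - 31 = 17 - 31 = -14)
v*E(12) = -14*(-13 + 12) = -14*(-1) = 14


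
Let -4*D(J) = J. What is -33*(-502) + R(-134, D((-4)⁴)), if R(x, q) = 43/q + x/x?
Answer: 1060245/64 ≈ 16566.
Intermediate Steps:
D(J) = -J/4
R(x, q) = 1 + 43/q (R(x, q) = 43/q + 1 = 1 + 43/q)
-33*(-502) + R(-134, D((-4)⁴)) = -33*(-502) + (43 - ¼*(-4)⁴)/((-¼*(-4)⁴)) = 16566 + (43 - ¼*256)/((-¼*256)) = 16566 + (43 - 64)/(-64) = 16566 - 1/64*(-21) = 16566 + 21/64 = 1060245/64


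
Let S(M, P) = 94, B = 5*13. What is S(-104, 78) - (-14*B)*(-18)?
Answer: -16286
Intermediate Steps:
B = 65
S(-104, 78) - (-14*B)*(-18) = 94 - (-14*65)*(-18) = 94 - (-910)*(-18) = 94 - 1*16380 = 94 - 16380 = -16286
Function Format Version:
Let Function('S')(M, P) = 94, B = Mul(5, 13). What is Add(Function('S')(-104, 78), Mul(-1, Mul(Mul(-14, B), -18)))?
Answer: -16286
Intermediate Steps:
B = 65
Add(Function('S')(-104, 78), Mul(-1, Mul(Mul(-14, B), -18))) = Add(94, Mul(-1, Mul(Mul(-14, 65), -18))) = Add(94, Mul(-1, Mul(-910, -18))) = Add(94, Mul(-1, 16380)) = Add(94, -16380) = -16286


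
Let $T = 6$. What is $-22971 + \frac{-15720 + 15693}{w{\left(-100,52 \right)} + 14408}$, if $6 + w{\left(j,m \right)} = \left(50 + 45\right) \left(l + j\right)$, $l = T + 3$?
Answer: $- \frac{44081358}{1919} \approx -22971.0$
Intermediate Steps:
$l = 9$ ($l = 6 + 3 = 9$)
$w{\left(j,m \right)} = 849 + 95 j$ ($w{\left(j,m \right)} = -6 + \left(50 + 45\right) \left(9 + j\right) = -6 + 95 \left(9 + j\right) = -6 + \left(855 + 95 j\right) = 849 + 95 j$)
$-22971 + \frac{-15720 + 15693}{w{\left(-100,52 \right)} + 14408} = -22971 + \frac{-15720 + 15693}{\left(849 + 95 \left(-100\right)\right) + 14408} = -22971 - \frac{27}{\left(849 - 9500\right) + 14408} = -22971 - \frac{27}{-8651 + 14408} = -22971 - \frac{27}{5757} = -22971 - \frac{9}{1919} = - \frac{44081358}{1919}$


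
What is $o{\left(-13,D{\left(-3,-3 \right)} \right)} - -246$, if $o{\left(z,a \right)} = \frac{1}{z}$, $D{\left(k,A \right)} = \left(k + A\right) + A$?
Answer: $\frac{3197}{13} \approx 245.92$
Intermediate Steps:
$D{\left(k,A \right)} = k + 2 A$ ($D{\left(k,A \right)} = \left(A + k\right) + A = k + 2 A$)
$o{\left(-13,D{\left(-3,-3 \right)} \right)} - -246 = \frac{1}{-13} - -246 = - \frac{1}{13} + 246 = \frac{3197}{13}$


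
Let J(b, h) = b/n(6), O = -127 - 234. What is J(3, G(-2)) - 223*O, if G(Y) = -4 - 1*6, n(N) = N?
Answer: 161007/2 ≈ 80504.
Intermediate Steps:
G(Y) = -10 (G(Y) = -4 - 6 = -10)
O = -361
J(b, h) = b/6
J(3, G(-2)) - 223*O = (⅙)*3 - 223*(-361) = ½ + 80503 = 161007/2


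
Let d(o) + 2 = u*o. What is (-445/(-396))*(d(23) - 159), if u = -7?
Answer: -71645/198 ≈ -361.84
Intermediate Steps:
d(o) = -2 - 7*o
(-445/(-396))*(d(23) - 159) = (-445/(-396))*((-2 - 7*23) - 159) = (-445*(-1/396))*((-2 - 161) - 159) = 445*(-163 - 159)/396 = (445/396)*(-322) = -71645/198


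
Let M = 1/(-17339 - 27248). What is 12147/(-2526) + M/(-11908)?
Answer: -1074892070481/223526580316 ≈ -4.8088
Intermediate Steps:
M = -1/44587 (M = 1/(-44587) = -1/44587 ≈ -2.2428e-5)
12147/(-2526) + M/(-11908) = 12147/(-2526) - 1/44587/(-11908) = 12147*(-1/2526) - 1/44587*(-1/11908) = -4049/842 + 1/530941996 = -1074892070481/223526580316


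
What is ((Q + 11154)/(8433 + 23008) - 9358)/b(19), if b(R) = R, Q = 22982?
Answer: -294190742/597379 ≈ -492.47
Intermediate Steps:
((Q + 11154)/(8433 + 23008) - 9358)/b(19) = ((22982 + 11154)/(8433 + 23008) - 9358)/19 = (34136/31441 - 9358)*(1/19) = -294190742/31441*1/19 = -294190742/597379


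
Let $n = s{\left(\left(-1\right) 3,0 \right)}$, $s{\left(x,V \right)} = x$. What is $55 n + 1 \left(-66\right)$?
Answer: $-231$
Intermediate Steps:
$n = -3$ ($n = \left(-1\right) 3 = -3$)
$55 n + 1 \left(-66\right) = 55 \left(-3\right) + 1 \left(-66\right) = -165 - 66 = -231$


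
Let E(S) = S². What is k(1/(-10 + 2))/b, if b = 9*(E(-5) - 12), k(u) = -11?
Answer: -11/117 ≈ -0.094017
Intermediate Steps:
b = 117 (b = 9*((-5)² - 12) = 9*(25 - 12) = 9*13 = 117)
k(1/(-10 + 2))/b = -11/117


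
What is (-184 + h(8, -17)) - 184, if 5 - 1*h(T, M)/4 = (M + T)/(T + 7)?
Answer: -1728/5 ≈ -345.60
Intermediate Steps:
h(T, M) = 20 - 4*(M + T)/(7 + T) (h(T, M) = 20 - 4*(M + T)/(T + 7) = 20 - 4*(M + T)/(7 + T))
(-184 + h(8, -17)) - 184 = (-184 + 4*(35 - 1*(-17) + 4*8)/(7 + 8)) - 184 = (-184 + 4*(35 + 17 + 32)/15) - 184 = (-184 + 4*(1/15)*84) - 184 = (-184 + 112/5) - 184 = -808/5 - 184 = -1728/5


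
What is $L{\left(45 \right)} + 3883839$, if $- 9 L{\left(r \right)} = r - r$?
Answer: $3883839$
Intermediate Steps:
$L{\left(r \right)} = 0$ ($L{\left(r \right)} = - \frac{r - r}{9} = \left(- \frac{1}{9}\right) 0 = 0$)
$L{\left(45 \right)} + 3883839 = 0 + 3883839 = 3883839$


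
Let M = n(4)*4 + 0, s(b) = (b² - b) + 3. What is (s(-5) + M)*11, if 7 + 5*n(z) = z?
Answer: 1683/5 ≈ 336.60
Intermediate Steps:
s(b) = 3 + b² - b
n(z) = -7/5 + z/5
M = -12/5 (M = (-7/5 + (⅕)*4)*4 + 0 = (-7/5 + ⅘)*4 + 0 = -⅗*4 + 0 = -12/5 + 0 = -12/5 ≈ -2.4000)
(s(-5) + M)*11 = ((3 + (-5)² - 1*(-5)) - 12/5)*11 = ((3 + 25 + 5) - 12/5)*11 = (33 - 12/5)*11 = (153/5)*11 = 1683/5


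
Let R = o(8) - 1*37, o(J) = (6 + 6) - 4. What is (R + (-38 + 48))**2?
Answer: 361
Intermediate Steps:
o(J) = 8 (o(J) = 12 - 4 = 8)
R = -29 (R = 8 - 1*37 = 8 - 37 = -29)
(R + (-38 + 48))**2 = (-29 + (-38 + 48))**2 = (-29 + 10)**2 = (-19)**2 = 361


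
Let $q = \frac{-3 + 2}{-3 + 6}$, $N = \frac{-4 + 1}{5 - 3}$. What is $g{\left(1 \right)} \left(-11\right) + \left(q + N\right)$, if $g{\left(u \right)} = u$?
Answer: $- \frac{77}{6} \approx -12.833$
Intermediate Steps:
$N = - \frac{3}{2} \approx -1.5$
$q = - \frac{1}{3} \approx -0.33333$
$g{\left(1 \right)} \left(-11\right) + \left(q + N\right) = 1 \left(-11\right) - \frac{11}{6} = -11 - \frac{11}{6} = - \frac{77}{6}$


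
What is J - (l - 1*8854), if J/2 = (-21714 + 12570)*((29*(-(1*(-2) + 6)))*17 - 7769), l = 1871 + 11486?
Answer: 178138905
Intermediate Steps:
l = 13357
J = 178143408 (J = 2*((-21714 + 12570)*((29*(-(1*(-2) + 6)))*17 - 7769)) = 2*(-9144*((29*(-(-2 + 6)))*17 - 7769)) = 2*(-9144*((29*(-1*4))*17 - 7769)) = 2*(-9144*((29*(-4))*17 - 7769)) = 2*(-9144*(-116*17 - 7769)) = 2*(-9144*(-1972 - 7769)) = 2*(-9144*(-9741)) = 2*89071704 = 178143408)
J - (l - 1*8854) = 178143408 - (13357 - 1*8854) = 178143408 - (13357 - 8854) = 178143408 - 1*4503 = 178143408 - 4503 = 178138905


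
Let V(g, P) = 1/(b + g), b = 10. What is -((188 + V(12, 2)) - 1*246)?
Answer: 1275/22 ≈ 57.955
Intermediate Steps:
V(g, P) = 1/(10 + g)
-((188 + V(12, 2)) - 1*246) = -((188 + 1/(10 + 12)) - 1*246) = -((188 + 1/22) - 246) = -(4137/22 - 246) = -1*(-1275/22) = 1275/22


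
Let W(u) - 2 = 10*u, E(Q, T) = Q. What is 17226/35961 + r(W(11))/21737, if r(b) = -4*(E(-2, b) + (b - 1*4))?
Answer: 119731366/260561419 ≈ 0.45951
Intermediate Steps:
W(u) = 2 + 10*u
r(b) = 24 - 4*b (r(b) = -4*(-2 + (b - 1*4)) = -4*(-2 + (b - 4)) = -4*(-2 + (-4 + b)) = -4*(-6 + b) = 24 - 4*b)
17226/35961 + r(W(11))/21737 = 17226/35961 + (24 - 4*(2 + 10*11))/21737 = 17226*(1/35961) + (24 - 4*(2 + 110))*(1/21737) = 5742/11987 + (24 - 4*112)*(1/21737) = 5742/11987 + (24 - 448)*(1/21737) = 5742/11987 - 424*1/21737 = 5742/11987 - 424/21737 = 119731366/260561419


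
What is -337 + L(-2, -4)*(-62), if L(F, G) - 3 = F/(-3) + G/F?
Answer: -2065/3 ≈ -688.33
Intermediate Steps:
L(F, G) = 3 - F/3 + G/F (L(F, G) = 3 + (F/(-3) + G/F) = 3 + (F*(-1/3) + G/F) = 3 + (-F/3 + G/F) = 3 - F/3 + G/F)
-337 + L(-2, -4)*(-62) = -337 + (3 - 1/3*(-2) - 4/(-2))*(-62) = -337 + (3 + 2/3 - 4*(-1/2))*(-62) = -337 + (3 + 2/3 + 2)*(-62) = -337 + (17/3)*(-62) = -337 - 1054/3 = -2065/3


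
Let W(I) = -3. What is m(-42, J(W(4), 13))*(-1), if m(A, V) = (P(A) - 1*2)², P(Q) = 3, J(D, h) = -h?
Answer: -1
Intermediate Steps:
m(A, V) = 1 (m(A, V) = (3 - 1*2)² = (3 - 2)² = 1² = 1)
m(-42, J(W(4), 13))*(-1) = 1*(-1) = -1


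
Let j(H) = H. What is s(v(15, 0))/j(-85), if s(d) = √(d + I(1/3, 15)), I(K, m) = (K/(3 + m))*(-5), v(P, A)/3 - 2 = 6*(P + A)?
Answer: -√89394/1530 ≈ -0.19542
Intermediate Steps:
v(P, A) = 6 + 18*A + 18*P (v(P, A) = 6 + 3*(6*(P + A)) = 6 + 3*(6*(A + P)) = 6 + 3*(6*A + 6*P) = 6 + (18*A + 18*P) = 6 + 18*A + 18*P)
I(K, m) = -5*K/(3 + m)
s(d) = √(-5/54 + d) (s(d) = √(d - 5/(3*(3 + 15))) = √(d - 5*⅓/18) = √(d - 5*⅓*1/18) = √(d - 5/54) = √(-5/54 + d))
s(v(15, 0))/j(-85) = (√(-30 + 324*(6 + 18*0 + 18*15))/18)/(-85) = (√(-30 + 324*(6 + 0 + 270))/18)*(-1/85) = (√(-30 + 324*276)/18)*(-1/85) = (√(-30 + 89424)/18)*(-1/85) = (√89394/18)*(-1/85) = -√89394/1530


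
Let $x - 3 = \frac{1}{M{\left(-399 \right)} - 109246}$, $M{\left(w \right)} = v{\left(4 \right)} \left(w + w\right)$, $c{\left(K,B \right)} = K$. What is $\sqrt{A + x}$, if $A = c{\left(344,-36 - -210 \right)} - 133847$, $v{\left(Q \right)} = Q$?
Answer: $\frac{i \sqrt{1687747563286438}}{112438} \approx 365.38 i$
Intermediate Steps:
$M{\left(w \right)} = 8 w$ ($M{\left(w \right)} = 4 \left(w + w\right) = 4 \cdot 2 w = 8 w$)
$A = -133503$ ($A = 344 - 133847 = -133503$)
$x = \frac{337313}{112438}$ ($x = 3 + \frac{1}{8 \left(-399\right) - 109246} = 3 + \frac{1}{-3192 - 109246} = 3 + \frac{1}{-112438} = 3 - \frac{1}{112438} = \frac{337313}{112438} \approx 3.0$)
$\sqrt{A + x} = \sqrt{-133503 + \frac{337313}{112438}} = \sqrt{- \frac{15010473001}{112438}} = \frac{i \sqrt{1687747563286438}}{112438}$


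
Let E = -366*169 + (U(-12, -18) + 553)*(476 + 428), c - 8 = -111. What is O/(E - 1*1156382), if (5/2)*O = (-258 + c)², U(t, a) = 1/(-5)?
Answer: -130321/1796262 ≈ -0.072551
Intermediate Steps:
c = -103 (c = 8 - 111 = -103)
U(t, a) = -⅕
O = 260642/5 (O = 2*(-258 - 103)²/5 = (⅖)*(-361)² = (⅖)*130321 = 260642/5 ≈ 52128.)
E = 2189386/5 (E = -366*169 + (-⅕ + 553)*(476 + 428) = -61854 + (2764/5)*904 = -61854 + 2498656/5 = 2189386/5 ≈ 4.3788e+5)
O/(E - 1*1156382) = 260642/(5*(2189386/5 - 1*1156382)) = 260642/(5*(2189386/5 - 1156382)) = 260642/(5*(-3592524/5)) = (260642/5)*(-5/3592524) = -130321/1796262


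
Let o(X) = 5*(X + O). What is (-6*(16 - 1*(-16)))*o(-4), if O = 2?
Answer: 1920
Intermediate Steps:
o(X) = 10 + 5*X (o(X) = 5*(X + 2) = 5*(2 + X) = 10 + 5*X)
(-6*(16 - 1*(-16)))*o(-4) = (-6*(16 - 1*(-16)))*(10 + 5*(-4)) = (-6*(16 + 16))*(10 - 20) = -6*32*(-10) = -192*(-10) = 1920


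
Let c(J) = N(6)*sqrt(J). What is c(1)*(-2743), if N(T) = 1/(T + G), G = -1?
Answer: -2743/5 ≈ -548.60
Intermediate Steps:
N(T) = 1/(-1 + T) (N(T) = 1/(T - 1) = 1/(-1 + T))
c(J) = sqrt(J)/5 (c(J) = sqrt(J)/(-1 + 6) = sqrt(J)/5)
c(1)*(-2743) = (sqrt(1)/5)*(-2743) = ((1/5)*1)*(-2743) = (1/5)*(-2743) = -2743/5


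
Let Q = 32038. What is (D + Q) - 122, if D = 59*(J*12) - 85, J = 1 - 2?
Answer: 31123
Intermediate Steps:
J = -1
D = -793 (D = 59*(-1*12) - 85 = 59*(-12) - 85 = -708 - 85 = -793)
(D + Q) - 122 = (-793 + 32038) - 122 = 31245 - 122 = 31123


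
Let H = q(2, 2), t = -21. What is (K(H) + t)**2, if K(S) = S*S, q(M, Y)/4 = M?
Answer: 1849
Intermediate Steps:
q(M, Y) = 4*M
H = 8 (H = 4*2 = 8)
K(S) = S**2
(K(H) + t)**2 = (8**2 - 21)**2 = (64 - 21)**2 = 43**2 = 1849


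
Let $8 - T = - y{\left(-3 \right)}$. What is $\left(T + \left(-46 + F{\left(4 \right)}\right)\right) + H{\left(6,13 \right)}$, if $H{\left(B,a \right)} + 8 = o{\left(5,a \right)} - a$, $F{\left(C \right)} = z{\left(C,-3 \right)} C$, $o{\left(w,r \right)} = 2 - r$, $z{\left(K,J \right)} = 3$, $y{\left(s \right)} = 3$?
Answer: $-55$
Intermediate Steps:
$F{\left(C \right)} = 3 C$
$H{\left(B,a \right)} = -6 - 2 a$ ($H{\left(B,a \right)} = -8 - \left(-2 + 2 a\right) = -6 - 2 a$)
$T = 11$ ($T = 8 - \left(-1\right) 3 = 8 - -3 = 8 + 3 = 11$)
$\left(T + \left(-46 + F{\left(4 \right)}\right)\right) + H{\left(6,13 \right)} = \left(11 + \left(-46 + 3 \cdot 4\right)\right) - 32 = \left(11 + \left(-46 + 12\right)\right) - 32 = \left(11 - 34\right) - 32 = -23 - 32 = -55$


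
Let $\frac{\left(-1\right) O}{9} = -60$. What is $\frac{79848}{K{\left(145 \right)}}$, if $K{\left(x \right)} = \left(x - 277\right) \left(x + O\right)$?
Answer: $- \frac{6654}{7535} \approx -0.88308$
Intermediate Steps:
$O = 540$ ($O = \left(-9\right) \left(-60\right) = 540$)
$K{\left(x \right)} = \left(-277 + x\right) \left(540 + x\right)$ ($K{\left(x \right)} = \left(x - 277\right) \left(x + 540\right) = \left(-277 + x\right) \left(540 + x\right)$)
$\frac{79848}{K{\left(145 \right)}} = \frac{79848}{-149580 + 145^{2} + 263 \cdot 145} = \frac{79848}{-149580 + 21025 + 38135} = \frac{79848}{-90420} = 79848 \left(- \frac{1}{90420}\right) = - \frac{6654}{7535}$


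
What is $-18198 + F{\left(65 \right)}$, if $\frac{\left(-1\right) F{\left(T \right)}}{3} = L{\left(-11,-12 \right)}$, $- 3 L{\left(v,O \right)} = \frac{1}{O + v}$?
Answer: $- \frac{418555}{23} \approx -18198.0$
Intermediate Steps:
$L{\left(v,O \right)} = - \frac{1}{3 \left(O + v\right)}$
$F{\left(T \right)} = - \frac{1}{23}$ ($F{\left(T \right)} = - 3 \left(- \frac{1}{3 \left(-12\right) + 3 \left(-11\right)}\right) = - 3 \left(- \frac{1}{-36 - 33}\right) = - 3 \left(- \frac{1}{-69}\right) = - 3 \left(\left(-1\right) \left(- \frac{1}{69}\right)\right) = \left(-3\right) \frac{1}{69} = - \frac{1}{23}$)
$-18198 + F{\left(65 \right)} = -18198 - \frac{1}{23} = - \frac{418555}{23}$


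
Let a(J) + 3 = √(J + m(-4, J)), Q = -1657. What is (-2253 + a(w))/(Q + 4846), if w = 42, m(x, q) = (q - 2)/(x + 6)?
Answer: -752/1063 + √62/3189 ≈ -0.70496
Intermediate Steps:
m(x, q) = (-2 + q)/(6 + x)
a(J) = -3 + √(-1 + 3*J/2) (a(J) = -3 + √(J + (-2 + J)/(6 - 4)) = -3 + √(J + (-2 + J)/2) = -3 + √(J + (-1 + J/2)) = -3 + √(-1 + 3*J/2))
(-2253 + a(w))/(Q + 4846) = (-2253 + (-3 + √(-4 + 6*42)/2))/(-1657 + 4846) = (-2253 + (-3 + √(-4 + 252)/2))/3189 = (-2253 + (-3 + √248/2))*(1/3189) = (-2253 + (-3 + (2*√62)/2))*(1/3189) = (-2253 + (-3 + √62))*(1/3189) = (-2256 + √62)*(1/3189) = -752/1063 + √62/3189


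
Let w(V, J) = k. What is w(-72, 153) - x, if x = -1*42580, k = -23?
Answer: 42557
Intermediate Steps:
w(V, J) = -23
x = -42580
w(-72, 153) - x = -23 - 1*(-42580) = -23 + 42580 = 42557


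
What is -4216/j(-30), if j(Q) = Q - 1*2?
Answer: 527/4 ≈ 131.75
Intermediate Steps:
j(Q) = -2 + Q (j(Q) = Q - 2 = -2 + Q)
-4216/j(-30) = -4216/(-2 - 30) = -4216/(-32) = -4216*(-1/32) = 527/4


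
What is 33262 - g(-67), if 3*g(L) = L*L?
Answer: 95297/3 ≈ 31766.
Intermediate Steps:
g(L) = L²/3 (g(L) = (L*L)/3 = L²/3)
33262 - g(-67) = 33262 - (-67)²/3 = 33262 - 4489/3 = 95297/3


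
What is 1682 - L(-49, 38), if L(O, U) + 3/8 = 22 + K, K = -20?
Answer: 13443/8 ≈ 1680.4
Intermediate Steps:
L(O, U) = 13/8 (L(O, U) = -3/8 + (22 - 20) = -3/8 + 2 = 13/8)
1682 - L(-49, 38) = 1682 - 1*13/8 = 1682 - 13/8 = 13443/8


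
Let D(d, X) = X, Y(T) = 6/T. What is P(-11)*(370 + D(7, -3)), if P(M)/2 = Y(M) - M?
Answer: 84410/11 ≈ 7673.6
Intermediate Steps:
P(M) = -2*M + 12/M (P(M) = 2*(6/M - M) = 2*(-M + 6/M) = -2*M + 12/M)
P(-11)*(370 + D(7, -3)) = (-2*(-11) + 12/(-11))*(370 - 3) = (22 + 12*(-1/11))*367 = (22 - 12/11)*367 = (230/11)*367 = 84410/11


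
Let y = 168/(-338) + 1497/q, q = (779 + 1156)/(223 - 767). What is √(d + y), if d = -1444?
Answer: 34*I*√113451630/8385 ≈ 43.19*I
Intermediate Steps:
q = -1935/544 (q = 1935/(-544) = 1935*(-1/544) = -1935/544 ≈ -3.5570)
y = -45930244/109005 (y = 168/(-338) + 1497/(-1935/544) = 168*(-1/338) + 1497*(-544/1935) = -84/169 - 271456/645 = -45930244/109005 ≈ -421.36)
√(d + y) = √(-1444 - 45930244/109005) = √(-203333464/109005) = 34*I*√113451630/8385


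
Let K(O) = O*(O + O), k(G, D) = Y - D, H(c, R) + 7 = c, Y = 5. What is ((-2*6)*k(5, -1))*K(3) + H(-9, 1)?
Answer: -1312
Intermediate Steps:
H(c, R) = -7 + c
k(G, D) = 5 - D
K(O) = 2*O² (K(O) = O*(2*O) = 2*O²)
((-2*6)*k(5, -1))*K(3) + H(-9, 1) = ((-2*6)*(5 - 1*(-1)))*(2*3²) + (-7 - 9) = (-12*(5 + 1))*(2*9) - 16 = -12*6*18 - 16 = -72*18 - 16 = -1296 - 16 = -1312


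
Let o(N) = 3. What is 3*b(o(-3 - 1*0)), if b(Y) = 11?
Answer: 33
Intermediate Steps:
3*b(o(-3 - 1*0)) = 3*11 = 33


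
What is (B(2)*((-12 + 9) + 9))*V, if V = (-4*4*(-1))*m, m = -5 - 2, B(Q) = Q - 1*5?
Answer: 2016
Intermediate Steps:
B(Q) = -5 + Q (B(Q) = Q - 5 = -5 + Q)
m = -7
V = -112 (V = (-4*4*(-1))*(-7) = -16*(-1)*(-7) = 16*(-7) = -112)
(B(2)*((-12 + 9) + 9))*V = ((-5 + 2)*((-12 + 9) + 9))*(-112) = -3*(-3 + 9)*(-112) = -3*6*(-112) = -18*(-112) = 2016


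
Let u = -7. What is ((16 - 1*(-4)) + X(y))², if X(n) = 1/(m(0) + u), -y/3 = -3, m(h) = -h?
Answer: 19321/49 ≈ 394.31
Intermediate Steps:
y = 9 (y = -3*(-3) = 9)
X(n) = -⅐ (X(n) = 1/(-1*0 - 7) = 1/(0 - 7) = 1/(-7) = -⅐)
((16 - 1*(-4)) + X(y))² = ((16 - 1*(-4)) - ⅐)² = ((16 + 4) - ⅐)² = (20 - ⅐)² = (139/7)² = 19321/49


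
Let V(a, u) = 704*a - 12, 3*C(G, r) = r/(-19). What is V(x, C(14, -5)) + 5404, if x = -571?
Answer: -396592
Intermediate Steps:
C(G, r) = -r/57 (C(G, r) = (r/(-19))/3 = (r*(-1/19))/3 = (-r/19)/3 = -r/57)
V(a, u) = -12 + 704*a
V(x, C(14, -5)) + 5404 = (-12 + 704*(-571)) + 5404 = (-12 - 401984) + 5404 = -401996 + 5404 = -396592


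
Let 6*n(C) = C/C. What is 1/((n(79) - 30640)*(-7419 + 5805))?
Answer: 1/49452691 ≈ 2.0221e-8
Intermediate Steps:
n(C) = ⅙ (n(C) = (C/C)/6 = (⅙)*1 = ⅙)
1/((n(79) - 30640)*(-7419 + 5805)) = 1/((⅙ - 30640)*(-7419 + 5805)) = 1/(-183839/6*(-1614)) = 1/49452691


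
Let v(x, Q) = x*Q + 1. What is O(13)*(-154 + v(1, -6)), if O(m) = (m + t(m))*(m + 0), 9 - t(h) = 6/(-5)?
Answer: -239772/5 ≈ -47954.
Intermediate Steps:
t(h) = 51/5 (t(h) = 9 - 6/(-5) = 9 - 6*(-1)/5 = 9 - 1*(-6/5) = 9 + 6/5 = 51/5)
O(m) = m*(51/5 + m) (O(m) = (m + 51/5)*(m + 0) = (51/5 + m)*m = m*(51/5 + m))
v(x, Q) = 1 + Q*x (v(x, Q) = Q*x + 1 = 1 + Q*x)
O(13)*(-154 + v(1, -6)) = ((⅕)*13*(51 + 5*13))*(-154 + (1 - 6*1)) = ((⅕)*13*(51 + 65))*(-154 + (1 - 6)) = ((⅕)*13*116)*(-154 - 5) = (1508/5)*(-159) = -239772/5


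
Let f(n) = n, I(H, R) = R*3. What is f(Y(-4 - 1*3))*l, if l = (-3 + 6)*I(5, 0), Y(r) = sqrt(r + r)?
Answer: 0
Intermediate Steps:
Y(r) = sqrt(2)*sqrt(r) (Y(r) = sqrt(2*r) = sqrt(2)*sqrt(r))
I(H, R) = 3*R
l = 0 (l = (-3 + 6)*(3*0) = 3*0 = 0)
f(Y(-4 - 1*3))*l = (sqrt(2)*sqrt(-4 - 1*3))*0 = (sqrt(2)*sqrt(-4 - 3))*0 = (sqrt(2)*sqrt(-7))*0 = (sqrt(2)*(I*sqrt(7)))*0 = (I*sqrt(14))*0 = 0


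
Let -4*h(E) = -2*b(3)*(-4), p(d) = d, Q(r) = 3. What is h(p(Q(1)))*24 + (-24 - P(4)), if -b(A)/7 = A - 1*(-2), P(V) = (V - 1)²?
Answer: 1647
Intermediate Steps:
P(V) = (-1 + V)²
b(A) = -14 - 7*A (b(A) = -7*(A - 1*(-2)) = -7*(A + 2) = -7*(2 + A) = -14 - 7*A)
h(E) = 70 (h(E) = -(-2*(-14 - 7*3))*(-4)/4 = -(-2*(-14 - 21))*(-4)/4 = -(-2*(-35))*(-4)/4 = -35*(-4)/2 = -¼*(-280) = 70)
h(p(Q(1)))*24 + (-24 - P(4)) = 70*24 + (-24 - (-1 + 4)²) = 1680 + (-24 - 1*3²) = 1680 + (-24 - 1*9) = 1680 + (-24 - 9) = 1680 - 33 = 1647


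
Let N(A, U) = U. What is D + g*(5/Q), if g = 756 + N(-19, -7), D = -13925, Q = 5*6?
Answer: -82801/6 ≈ -13800.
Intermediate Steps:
Q = 30
g = 749 (g = 756 - 7 = 749)
D + g*(5/Q) = -13925 + 749*(5/30) = -13925 + 749*(5*(1/30)) = -13925 + 749*(⅙) = -13925 + 749/6 = -82801/6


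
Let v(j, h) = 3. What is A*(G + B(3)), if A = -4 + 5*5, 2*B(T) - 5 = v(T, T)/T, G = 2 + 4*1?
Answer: 189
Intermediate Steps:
G = 6 (G = 2 + 4 = 6)
B(T) = 5/2 + 3/(2*T) (B(T) = 5/2 + (3/T)/2 = 5/2 + 3/(2*T))
A = 21 (A = -4 + 25 = 21)
A*(G + B(3)) = 21*(6 + (1/2)*(3 + 5*3)/3) = 21*(6 + (1/2)*(1/3)*(3 + 15)) = 21*(6 + (1/2)*(1/3)*18) = 21*(6 + 3) = 21*9 = 189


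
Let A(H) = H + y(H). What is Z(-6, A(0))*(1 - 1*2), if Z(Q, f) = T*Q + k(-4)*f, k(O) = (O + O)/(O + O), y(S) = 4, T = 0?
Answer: -4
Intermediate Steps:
k(O) = 1 (k(O) = (2*O)/((2*O)) = (2*O)*(1/(2*O)) = 1)
A(H) = 4 + H (A(H) = H + 4 = 4 + H)
Z(Q, f) = f (Z(Q, f) = 0*Q + 1*f = 0 + f = f)
Z(-6, A(0))*(1 - 1*2) = (4 + 0)*(1 - 1*2) = 4*(1 - 2) = 4*(-1) = -4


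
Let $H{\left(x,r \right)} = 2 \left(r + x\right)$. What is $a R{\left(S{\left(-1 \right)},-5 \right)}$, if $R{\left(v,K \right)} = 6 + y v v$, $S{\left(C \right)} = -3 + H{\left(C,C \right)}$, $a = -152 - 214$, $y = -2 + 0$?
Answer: $33672$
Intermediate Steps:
$y = -2$
$a = -366$ ($a = -152 - 214 = -366$)
$H{\left(x,r \right)} = 2 r + 2 x$
$S{\left(C \right)} = -3 + 4 C$ ($S{\left(C \right)} = -3 + \left(2 C + 2 C\right) = -3 + 4 C$)
$R{\left(v,K \right)} = 6 - 2 v^{2}$ ($R{\left(v,K \right)} = 6 + - 2 v v = 6 - 2 v^{2}$)
$a R{\left(S{\left(-1 \right)},-5 \right)} = - 366 \left(6 - 2 \left(-3 + 4 \left(-1\right)\right)^{2}\right) = - 366 \left(6 - 2 \left(-3 - 4\right)^{2}\right) = - 366 \left(6 - 2 \left(-7\right)^{2}\right) = - 366 \left(6 - 98\right) = \left(-366\right) \left(-92\right) = 33672$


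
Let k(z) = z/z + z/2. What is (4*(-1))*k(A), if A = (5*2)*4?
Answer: -84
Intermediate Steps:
A = 40 (A = 10*4 = 40)
k(z) = 1 + z/2 (k(z) = 1 + z*(½) = 1 + z/2)
(4*(-1))*k(A) = (4*(-1))*(1 + (½)*40) = -4*(1 + 20) = -4*21 = -84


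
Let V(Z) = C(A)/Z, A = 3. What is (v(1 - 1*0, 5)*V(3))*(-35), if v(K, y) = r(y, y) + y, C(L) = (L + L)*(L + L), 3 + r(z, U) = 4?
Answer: -2520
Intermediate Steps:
r(z, U) = 1 (r(z, U) = -3 + 4 = 1)
C(L) = 4*L² (C(L) = (2*L)*(2*L) = 4*L²)
v(K, y) = 1 + y
V(Z) = 36/Z (V(Z) = (4*3²)/Z = (4*9)/Z = 36/Z)
(v(1 - 1*0, 5)*V(3))*(-35) = ((1 + 5)*(36/3))*(-35) = (6*(36*(⅓)))*(-35) = (6*12)*(-35) = 72*(-35) = -2520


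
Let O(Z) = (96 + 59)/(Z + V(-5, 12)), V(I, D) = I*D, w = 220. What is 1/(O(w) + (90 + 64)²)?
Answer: 32/758943 ≈ 4.2164e-5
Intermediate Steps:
V(I, D) = D*I
O(Z) = 155/(-60 + Z) (O(Z) = (96 + 59)/(Z + 12*(-5)) = 155/(Z - 60) = 155/(-60 + Z))
1/(O(w) + (90 + 64)²) = 1/(155/(-60 + 220) + (90 + 64)²) = 1/(155/160 + 154²) = 1/(155*(1/160) + 23716) = 1/(31/32 + 23716) = 1/(758943/32) = 32/758943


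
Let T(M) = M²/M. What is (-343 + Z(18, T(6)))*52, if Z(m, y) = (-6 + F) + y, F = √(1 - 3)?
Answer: -17836 + 52*I*√2 ≈ -17836.0 + 73.539*I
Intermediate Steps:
F = I*√2 (F = √(-2) = I*√2 ≈ 1.4142*I)
T(M) = M
Z(m, y) = -6 + y + I*√2 (Z(m, y) = (-6 + I*√2) + y = -6 + y + I*√2)
(-343 + Z(18, T(6)))*52 = (-343 + (-6 + 6 + I*√2))*52 = (-343 + I*√2)*52 = -17836 + 52*I*√2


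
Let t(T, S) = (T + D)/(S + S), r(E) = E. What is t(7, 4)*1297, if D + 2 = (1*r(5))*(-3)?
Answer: -6485/4 ≈ -1621.3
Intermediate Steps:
D = -17 (D = -2 + (1*5)*(-3) = -2 + 5*(-3) = -2 - 15 = -17)
t(T, S) = (-17 + T)/(2*S) (t(T, S) = (T - 17)/(S + S) = (-17 + T)/((2*S)) = (-17 + T)*(1/(2*S)) = (-17 + T)/(2*S))
t(7, 4)*1297 = ((½)*(-17 + 7)/4)*1297 = ((½)*(¼)*(-10))*1297 = -5/4*1297 = -6485/4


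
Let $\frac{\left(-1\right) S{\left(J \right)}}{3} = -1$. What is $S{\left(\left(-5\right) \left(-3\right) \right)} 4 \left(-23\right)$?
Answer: $-276$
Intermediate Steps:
$S{\left(J \right)} = 3$ ($S{\left(J \right)} = \left(-3\right) \left(-1\right) = 3$)
$S{\left(\left(-5\right) \left(-3\right) \right)} 4 \left(-23\right) = 3 \cdot 4 \left(-23\right) = 12 \left(-23\right) = -276$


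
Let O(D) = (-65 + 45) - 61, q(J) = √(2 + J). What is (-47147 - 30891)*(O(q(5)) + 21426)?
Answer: -1665721110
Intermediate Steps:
O(D) = -81 (O(D) = -20 - 61 = -81)
(-47147 - 30891)*(O(q(5)) + 21426) = (-47147 - 30891)*(-81 + 21426) = -78038*21345 = -1665721110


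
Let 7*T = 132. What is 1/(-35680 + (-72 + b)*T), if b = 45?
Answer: -7/253324 ≈ -2.7633e-5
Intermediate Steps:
T = 132/7 (T = (⅐)*132 = 132/7 ≈ 18.857)
1/(-35680 + (-72 + b)*T) = 1/(-35680 + (-72 + 45)*(132/7)) = 1/(-35680 - 27*132/7) = 1/(-35680 - 3564/7) = 1/(-253324/7) = -7/253324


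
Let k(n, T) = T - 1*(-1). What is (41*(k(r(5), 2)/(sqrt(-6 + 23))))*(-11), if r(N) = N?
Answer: -1353*sqrt(17)/17 ≈ -328.15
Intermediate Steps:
k(n, T) = 1 + T (k(n, T) = T + 1 = 1 + T)
(41*(k(r(5), 2)/(sqrt(-6 + 23))))*(-11) = (41*((1 + 2)/(sqrt(-6 + 23))))*(-11) = (41*(3/(sqrt(17))))*(-11) = (41*(3*(sqrt(17)/17)))*(-11) = (41*(3*sqrt(17)/17))*(-11) = (123*sqrt(17)/17)*(-11) = -1353*sqrt(17)/17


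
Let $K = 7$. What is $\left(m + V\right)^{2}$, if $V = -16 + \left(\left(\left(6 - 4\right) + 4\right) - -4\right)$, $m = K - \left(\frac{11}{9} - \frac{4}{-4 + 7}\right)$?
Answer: $\frac{100}{81} \approx 1.2346$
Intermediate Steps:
$m = \frac{64}{9}$ ($m = 7 - \left(\frac{11}{9} - \frac{4}{-4 + 7}\right) = 7 - \left(11 \cdot \frac{1}{9} - \frac{4}{3}\right) = 7 - \left(\frac{11}{9} - \frac{4}{3}\right) = 7 - - \frac{1}{9} = 7 + \frac{1}{9} = \frac{64}{9} \approx 7.1111$)
$V = -6$ ($V = -16 + \left(\left(2 + 4\right) + 4\right) = -16 + \left(6 + 4\right) = -16 + 10 = -6$)
$\left(m + V\right)^{2} = \left(\frac{64}{9} - 6\right)^{2} = \left(\frac{10}{9}\right)^{2} = \frac{100}{81}$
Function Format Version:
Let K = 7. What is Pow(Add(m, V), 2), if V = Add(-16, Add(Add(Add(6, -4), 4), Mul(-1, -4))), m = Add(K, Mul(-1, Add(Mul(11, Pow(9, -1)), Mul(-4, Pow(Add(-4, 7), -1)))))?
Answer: Rational(100, 81) ≈ 1.2346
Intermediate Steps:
m = Rational(64, 9) (m = Add(7, Mul(-1, Add(Mul(11, Pow(9, -1)), Mul(-4, Pow(Add(-4, 7), -1))))) = Add(7, Mul(-1, Add(Mul(11, Rational(1, 9)), Mul(-4, Pow(3, -1))))) = Add(7, Mul(-1, Add(Rational(11, 9), Mul(-4, Rational(1, 3))))) = Add(7, Mul(-1, Add(Rational(11, 9), Rational(-4, 3)))) = Add(7, Mul(-1, Rational(-1, 9))) = Add(7, Rational(1, 9)) = Rational(64, 9) ≈ 7.1111)
V = -6 (V = Add(-16, Add(Add(2, 4), 4)) = Add(-16, Add(6, 4)) = Add(-16, 10) = -6)
Pow(Add(m, V), 2) = Pow(Add(Rational(64, 9), -6), 2) = Pow(Rational(10, 9), 2) = Rational(100, 81)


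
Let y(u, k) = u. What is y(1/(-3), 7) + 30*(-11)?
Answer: -991/3 ≈ -330.33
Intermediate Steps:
y(1/(-3), 7) + 30*(-11) = 1/(-3) + 30*(-11) = -⅓ - 330 = -991/3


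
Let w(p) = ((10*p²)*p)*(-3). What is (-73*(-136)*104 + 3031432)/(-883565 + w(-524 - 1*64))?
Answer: 4063944/6098040595 ≈ 0.00066643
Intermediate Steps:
w(p) = -30*p³ (w(p) = (10*p³)*(-3) = -30*p³)
(-73*(-136)*104 + 3031432)/(-883565 + w(-524 - 1*64)) = (-73*(-136)*104 + 3031432)/(-883565 - 30*(-524 - 1*64)³) = (9928*104 + 3031432)/(-883565 - 30*(-524 - 64)³) = (1032512 + 3031432)/(-883565 - 30*(-588)³) = 4063944/(-883565 - 30*(-203297472)) = 4063944/(-883565 + 6098924160) = 4063944/6098040595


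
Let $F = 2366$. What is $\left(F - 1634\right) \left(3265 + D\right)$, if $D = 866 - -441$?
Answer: $3346704$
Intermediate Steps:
$D = 1307$ ($D = 866 + 441 = 1307$)
$\left(F - 1634\right) \left(3265 + D\right) = \left(2366 - 1634\right) \left(3265 + 1307\right) = 732 \cdot 4572 = 3346704$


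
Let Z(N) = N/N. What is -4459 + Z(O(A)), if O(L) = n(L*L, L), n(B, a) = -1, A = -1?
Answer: -4458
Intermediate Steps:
O(L) = -1
Z(N) = 1
-4459 + Z(O(A)) = -4459 + 1 = -4458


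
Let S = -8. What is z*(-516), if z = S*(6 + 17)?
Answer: 94944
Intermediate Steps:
z = -184 (z = -8*(6 + 17) = -8*23 = -184)
z*(-516) = -184*(-516) = 94944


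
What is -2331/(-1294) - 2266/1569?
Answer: 725135/2030286 ≈ 0.35716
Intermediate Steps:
-2331/(-1294) - 2266/1569 = -2331*(-1/1294) - 2266*1/1569 = 2331/1294 - 2266/1569 = 725135/2030286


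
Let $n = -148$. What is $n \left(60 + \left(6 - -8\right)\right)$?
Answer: $-10952$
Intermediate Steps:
$n \left(60 + \left(6 - -8\right)\right) = - 148 \left(60 + \left(6 - -8\right)\right) = - 148 \left(60 + \left(6 + 8\right)\right) = - 148 \left(60 + 14\right) = \left(-148\right) 74 = -10952$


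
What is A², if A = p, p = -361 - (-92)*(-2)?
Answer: 297025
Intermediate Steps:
p = -545 (p = -361 - 1*184 = -361 - 184 = -545)
A = -545
A² = (-545)² = 297025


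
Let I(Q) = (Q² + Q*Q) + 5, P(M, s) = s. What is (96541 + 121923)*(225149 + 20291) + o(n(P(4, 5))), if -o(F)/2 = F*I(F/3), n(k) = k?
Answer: 482578236490/9 ≈ 5.3620e+10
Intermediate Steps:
I(Q) = 5 + 2*Q² (I(Q) = (Q² + Q²) + 5 = 2*Q² + 5 = 5 + 2*Q²)
o(F) = -2*F*(5 + 2*F²/9) (o(F) = -2*F*(5 + 2*(F/3)²) = -2*F*(5 + 2*(F²/9)) = -2*F*(5 + 2*F²/9))
(96541 + 121923)*(225149 + 20291) + o(n(P(4, 5))) = (96541 + 121923)*(225149 + 20291) + (-10*5 - 4/9*5³) = 218464*245440 + (-50 - 4/9*125) = 53619804160 + (-50 - 500/9) = 53619804160 - 950/9 = 482578236490/9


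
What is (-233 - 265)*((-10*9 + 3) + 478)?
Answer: -194718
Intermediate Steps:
(-233 - 265)*((-10*9 + 3) + 478) = -498*((-90 + 3) + 478) = -498*(-87 + 478) = -498*391 = -194718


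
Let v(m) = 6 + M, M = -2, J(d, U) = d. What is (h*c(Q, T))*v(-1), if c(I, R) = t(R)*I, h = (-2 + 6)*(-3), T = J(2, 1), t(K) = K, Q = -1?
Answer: 96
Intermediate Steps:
T = 2
v(m) = 4 (v(m) = 6 - 2 = 4)
h = -12 (h = 4*(-3) = -12)
c(I, R) = I*R (c(I, R) = R*I = I*R)
(h*c(Q, T))*v(-1) = -(-12)*2*4 = -12*(-2)*4 = 24*4 = 96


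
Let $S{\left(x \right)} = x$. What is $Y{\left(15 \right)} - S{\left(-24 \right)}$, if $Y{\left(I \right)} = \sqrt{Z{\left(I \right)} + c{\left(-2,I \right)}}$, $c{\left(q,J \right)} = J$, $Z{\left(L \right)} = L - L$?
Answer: $24 + \sqrt{15} \approx 27.873$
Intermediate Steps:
$Z{\left(L \right)} = 0$
$Y{\left(I \right)} = \sqrt{I}$ ($Y{\left(I \right)} = \sqrt{0 + I} = \sqrt{I}$)
$Y{\left(15 \right)} - S{\left(-24 \right)} = \sqrt{15} - -24 = \sqrt{15} + 24 = 24 + \sqrt{15}$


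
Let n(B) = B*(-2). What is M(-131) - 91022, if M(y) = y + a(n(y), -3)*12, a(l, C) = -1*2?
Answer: -91177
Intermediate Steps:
n(B) = -2*B
a(l, C) = -2
M(y) = -24 + y (M(y) = y - 2*12 = y - 24 = -24 + y)
M(-131) - 91022 = (-24 - 131) - 91022 = -155 - 91022 = -91177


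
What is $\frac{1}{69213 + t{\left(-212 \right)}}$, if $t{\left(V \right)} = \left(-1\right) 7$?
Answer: $\frac{1}{69206} \approx 1.445 \cdot 10^{-5}$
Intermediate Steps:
$t{\left(V \right)} = -7$
$\frac{1}{69213 + t{\left(-212 \right)}} = \frac{1}{69213 - 7} = \frac{1}{69206}$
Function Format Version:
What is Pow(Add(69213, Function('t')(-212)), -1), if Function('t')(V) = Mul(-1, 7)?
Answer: Rational(1, 69206) ≈ 1.4450e-5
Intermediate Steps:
Function('t')(V) = -7
Pow(Add(69213, Function('t')(-212)), -1) = Pow(Add(69213, -7), -1) = Pow(69206, -1) = Rational(1, 69206)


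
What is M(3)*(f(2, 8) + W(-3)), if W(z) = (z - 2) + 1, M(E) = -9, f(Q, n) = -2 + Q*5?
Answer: -36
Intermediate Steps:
f(Q, n) = -2 + 5*Q
W(z) = -1 + z (W(z) = (-2 + z) + 1 = -1 + z)
M(3)*(f(2, 8) + W(-3)) = -9*((-2 + 5*2) + (-1 - 3)) = -9*((-2 + 10) - 4) = -9*(8 - 4) = -9*4 = -36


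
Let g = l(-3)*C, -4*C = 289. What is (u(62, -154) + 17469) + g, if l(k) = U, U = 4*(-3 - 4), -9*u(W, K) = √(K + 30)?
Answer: 19492 - 2*I*√31/9 ≈ 19492.0 - 1.2373*I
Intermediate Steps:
C = -289/4 (C = -¼*289 = -289/4 ≈ -72.250)
u(W, K) = -√(30 + K)/9 (u(W, K) = -√(K + 30)/9 = -√(30 + K)/9)
U = -28 (U = 4*(-7) = -28)
l(k) = -28
g = 2023 (g = -28*(-289/4) = 2023)
(u(62, -154) + 17469) + g = (-√(30 - 154)/9 + 17469) + 2023 = (-2*I*√31/9 + 17469) + 2023 = (17469 - 2*I*√31/9) + 2023 = 19492 - 2*I*√31/9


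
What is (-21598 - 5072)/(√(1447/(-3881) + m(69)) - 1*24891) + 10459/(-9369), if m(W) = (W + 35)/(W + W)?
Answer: -6974642792214649/155442818307199266 + 18669*√557268909/16591185644914 ≈ -0.044843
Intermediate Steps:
m(W) = (35 + W)/(2*W) (m(W) = (35 + W)/((2*W)) = (35 + W)*(1/(2*W)) = (35 + W)/(2*W))
(-21598 - 5072)/(√(1447/(-3881) + m(69)) - 1*24891) + 10459/(-9369) = (-21598 - 5072)/(√(1447/(-3881) + (½)*(35 + 69)/69) - 1*24891) + 10459/(-9369) = -26670/(√(1447*(-1/3881) + (½)*(1/69)*104) - 24891) + 10459*(-1/9369) = -26670/(√(-1447/3881 + 52/69) - 24891) - 10459/9369 = -26670/(√(101969/267789) - 24891) - 10459/9369 = -26670/(7*√557268909/267789 - 24891) - 10459/9369 = -26670/(-24891 + 7*√557268909/267789) - 10459/9369 = -10459/9369 - 26670/(-24891 + 7*√557268909/267789)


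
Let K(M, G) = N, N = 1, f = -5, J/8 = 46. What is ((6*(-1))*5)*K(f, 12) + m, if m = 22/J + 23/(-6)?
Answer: -18643/552 ≈ -33.774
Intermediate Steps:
J = 368 (J = 8*46 = 368)
m = -2083/552 (m = 22/368 + 23/(-6) = 22*(1/368) + 23*(-1/6) = 11/184 - 23/6 = -2083/552 ≈ -3.7736)
K(M, G) = 1
((6*(-1))*5)*K(f, 12) + m = ((6*(-1))*5)*1 - 2083/552 = -6*5*1 - 2083/552 = -30*1 - 2083/552 = -30 - 2083/552 = -18643/552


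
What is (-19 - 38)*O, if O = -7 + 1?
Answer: 342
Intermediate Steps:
O = -6
(-19 - 38)*O = (-19 - 38)*(-6) = -57*(-6) = 342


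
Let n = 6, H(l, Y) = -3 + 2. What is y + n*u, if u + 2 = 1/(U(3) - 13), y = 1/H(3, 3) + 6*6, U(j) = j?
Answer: 112/5 ≈ 22.400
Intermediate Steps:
H(l, Y) = -1
y = 35 (y = 1/(-1) + 6*6 = -1 + 36 = 35)
u = -21/10 (u = -2 + 1/(3 - 13) = -2 + 1/(-10) = -2 - ⅒ = -21/10 ≈ -2.1000)
y + n*u = 35 + 6*(-21/10) = 35 - 63/5 = 112/5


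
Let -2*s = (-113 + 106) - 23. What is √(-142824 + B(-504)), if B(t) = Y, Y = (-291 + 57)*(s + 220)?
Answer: I*√197814 ≈ 444.76*I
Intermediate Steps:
s = 15 (s = -((-113 + 106) - 23)/2 = -(-7 - 23)/2 = -½*(-30) = 15)
Y = -54990 (Y = (-291 + 57)*(15 + 220) = -234*235 = -54990)
B(t) = -54990
√(-142824 + B(-504)) = √(-142824 - 54990) = √(-197814) = I*√197814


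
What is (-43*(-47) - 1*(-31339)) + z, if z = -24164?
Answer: 9196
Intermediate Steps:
(-43*(-47) - 1*(-31339)) + z = (-43*(-47) - 1*(-31339)) - 24164 = (2021 + 31339) - 24164 = 33360 - 24164 = 9196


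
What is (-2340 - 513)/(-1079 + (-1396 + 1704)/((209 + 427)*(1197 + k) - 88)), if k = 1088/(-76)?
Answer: 1456037109/550670678 ≈ 2.6441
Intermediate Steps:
k = -272/19 (k = 1088*(-1/76) = -272/19 ≈ -14.316)
(-2340 - 513)/(-1079 + (-1396 + 1704)/((209 + 427)*(1197 + k) - 88)) = (-2340 - 513)/(-1079 + (-1396 + 1704)/((209 + 427)*(1197 - 272/19) - 88)) = -2853/(-1079 + 308/(636*(22471/19) - 88)) = -2853/(-1079 + 308/(14291556/19 - 88)) = -2853/(-1079 + 308/(14289884/19)) = -2853/(-1079 + 308*(19/14289884)) = -2853/(-1079 + 209/510353) = -2853/(-550670678/510353) = -2853*(-510353/550670678) = 1456037109/550670678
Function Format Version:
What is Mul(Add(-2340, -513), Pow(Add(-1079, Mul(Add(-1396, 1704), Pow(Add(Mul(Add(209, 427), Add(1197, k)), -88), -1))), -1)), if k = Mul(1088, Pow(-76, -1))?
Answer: Rational(1456037109, 550670678) ≈ 2.6441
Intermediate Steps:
k = Rational(-272, 19) (k = Mul(1088, Rational(-1, 76)) = Rational(-272, 19) ≈ -14.316)
Mul(Add(-2340, -513), Pow(Add(-1079, Mul(Add(-1396, 1704), Pow(Add(Mul(Add(209, 427), Add(1197, k)), -88), -1))), -1)) = Mul(Add(-2340, -513), Pow(Add(-1079, Mul(Add(-1396, 1704), Pow(Add(Mul(Add(209, 427), Add(1197, Rational(-272, 19))), -88), -1))), -1)) = Mul(-2853, Pow(Add(-1079, Mul(308, Pow(Add(Mul(636, Rational(22471, 19)), -88), -1))), -1)) = Mul(-2853, Pow(Add(-1079, Mul(308, Pow(Add(Rational(14291556, 19), -88), -1))), -1)) = Mul(-2853, Pow(Add(-1079, Mul(308, Pow(Rational(14289884, 19), -1))), -1)) = Mul(-2853, Pow(Add(-1079, Mul(308, Rational(19, 14289884))), -1)) = Mul(-2853, Pow(Add(-1079, Rational(209, 510353)), -1)) = Mul(-2853, Pow(Rational(-550670678, 510353), -1)) = Mul(-2853, Rational(-510353, 550670678)) = Rational(1456037109, 550670678)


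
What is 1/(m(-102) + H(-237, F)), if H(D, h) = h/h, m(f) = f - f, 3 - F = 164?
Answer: 1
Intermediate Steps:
F = -161 (F = 3 - 1*164 = 3 - 164 = -161)
m(f) = 0
H(D, h) = 1
1/(m(-102) + H(-237, F)) = 1/(0 + 1) = 1/1 = 1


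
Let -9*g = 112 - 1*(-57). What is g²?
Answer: 28561/81 ≈ 352.60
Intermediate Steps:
g = -169/9 (g = -(112 - 1*(-57))/9 = -(112 + 57)/9 = -⅑*169 = -169/9 ≈ -18.778)
g² = (-169/9)² = 28561/81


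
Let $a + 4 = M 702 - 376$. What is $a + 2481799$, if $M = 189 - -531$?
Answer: $2986859$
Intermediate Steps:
$M = 720$ ($M = 189 + 531 = 720$)
$a = 505060$ ($a = -4 + \left(720 \cdot 702 - 376\right) = -4 + \left(505440 - 376\right) = -4 + 505064 = 505060$)
$a + 2481799 = 505060 + 2481799 = 2986859$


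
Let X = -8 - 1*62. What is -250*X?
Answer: 17500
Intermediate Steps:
X = -70 (X = -8 - 62 = -70)
-250*X = -250*(-70) = 17500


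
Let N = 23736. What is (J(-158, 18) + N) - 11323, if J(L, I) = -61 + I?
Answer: 12370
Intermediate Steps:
(J(-158, 18) + N) - 11323 = ((-61 + 18) + 23736) - 11323 = (-43 + 23736) - 11323 = 23693 - 11323 = 12370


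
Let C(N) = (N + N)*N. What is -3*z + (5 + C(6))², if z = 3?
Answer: 5920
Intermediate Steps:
C(N) = 2*N² (C(N) = (2*N)*N = 2*N²)
-3*z + (5 + C(6))² = -3*3 + (5 + 2*6²)² = -9 + (5 + 2*36)² = -9 + (5 + 72)² = -9 + 77² = -9 + 5929 = 5920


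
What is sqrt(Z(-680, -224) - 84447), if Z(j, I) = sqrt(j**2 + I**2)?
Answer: sqrt(-84447 + 8*sqrt(8009)) ≈ 289.36*I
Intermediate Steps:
Z(j, I) = sqrt(I**2 + j**2)
sqrt(Z(-680, -224) - 84447) = sqrt(sqrt((-224)**2 + (-680)**2) - 84447) = sqrt(sqrt(50176 + 462400) - 84447) = sqrt(sqrt(512576) - 84447) = sqrt(8*sqrt(8009) - 84447) = sqrt(-84447 + 8*sqrt(8009))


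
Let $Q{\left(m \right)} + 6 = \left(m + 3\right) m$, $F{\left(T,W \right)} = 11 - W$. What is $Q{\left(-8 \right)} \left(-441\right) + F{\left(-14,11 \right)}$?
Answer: $-14994$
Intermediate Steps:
$Q{\left(m \right)} = -6 + m \left(3 + m\right)$ ($Q{\left(m \right)} = -6 + \left(m + 3\right) m = -6 + \left(3 + m\right) m = -6 + m \left(3 + m\right)$)
$Q{\left(-8 \right)} \left(-441\right) + F{\left(-14,11 \right)} = \left(-6 + \left(-8\right)^{2} + 3 \left(-8\right)\right) \left(-441\right) + \left(11 - 11\right) = \left(-6 + 64 - 24\right) \left(-441\right) + \left(11 - 11\right) = 34 \left(-441\right) + 0 = -14994 + 0 = -14994$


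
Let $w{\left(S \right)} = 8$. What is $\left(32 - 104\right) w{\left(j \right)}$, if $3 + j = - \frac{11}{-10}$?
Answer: $-576$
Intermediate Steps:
$j = - \frac{19}{10}$ ($j = -3 - \frac{11}{-10} = -3 - - \frac{11}{10} = -3 + \frac{11}{10} = - \frac{19}{10} \approx -1.9$)
$\left(32 - 104\right) w{\left(j \right)} = \left(32 - 104\right) 8 = \left(-72\right) 8 = -576$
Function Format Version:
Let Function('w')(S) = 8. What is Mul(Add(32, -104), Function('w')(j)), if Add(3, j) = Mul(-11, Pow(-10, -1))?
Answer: -576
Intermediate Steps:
j = Rational(-19, 10) (j = Add(-3, Mul(-11, Pow(-10, -1))) = Add(-3, Mul(-11, Rational(-1, 10))) = Add(-3, Rational(11, 10)) = Rational(-19, 10) ≈ -1.9000)
Mul(Add(32, -104), Function('w')(j)) = Mul(Add(32, -104), 8) = Mul(-72, 8) = -576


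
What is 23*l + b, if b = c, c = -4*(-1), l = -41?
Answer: -939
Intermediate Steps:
c = 4
b = 4
23*l + b = 23*(-41) + 4 = -943 + 4 = -939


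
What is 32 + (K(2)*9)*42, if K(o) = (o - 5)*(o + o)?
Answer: -4504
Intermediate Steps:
K(o) = 2*o*(-5 + o) (K(o) = (-5 + o)*(2*o) = 2*o*(-5 + o))
32 + (K(2)*9)*42 = 32 + ((2*2*(-5 + 2))*9)*42 = 32 + ((2*2*(-3))*9)*42 = 32 - 12*9*42 = 32 - 108*42 = 32 - 4536 = -4504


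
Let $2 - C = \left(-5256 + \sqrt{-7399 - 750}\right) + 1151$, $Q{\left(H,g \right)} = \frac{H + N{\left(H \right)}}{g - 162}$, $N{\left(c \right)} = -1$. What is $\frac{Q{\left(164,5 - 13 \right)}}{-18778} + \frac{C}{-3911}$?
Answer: $- \frac{13109974327}{12484928860} + \frac{i \sqrt{8149}}{3911} \approx -1.0501 + 0.023082 i$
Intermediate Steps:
$Q{\left(H,g \right)} = \frac{-1 + H}{-162 + g}$ ($Q{\left(H,g \right)} = \frac{H - 1}{g - 162} = \frac{-1 + H}{-162 + g}$)
$C = 4107 - i \sqrt{8149}$ ($C = 2 - \left(\left(-5256 + \sqrt{-7399 - 750}\right) + 1151\right) = 2 - \left(\left(-5256 + \sqrt{-8149}\right) + 1151\right) = 2 - \left(\left(-5256 + i \sqrt{8149}\right) + 1151\right) = 2 - \left(-4105 + i \sqrt{8149}\right) = 2 + \left(4105 - i \sqrt{8149}\right) = 4107 - i \sqrt{8149} \approx 4107.0 - 90.272 i$)
$\frac{Q{\left(164,5 - 13 \right)}}{-18778} + \frac{C}{-3911} = \frac{\frac{1}{-162 + \left(5 - 13\right)} \left(-1 + 164\right)}{-18778} + \frac{4107 - i \sqrt{8149}}{-3911} = \frac{1}{-162 + \left(5 - 13\right)} 163 \left(- \frac{1}{18778}\right) + \left(4107 - i \sqrt{8149}\right) \left(- \frac{1}{3911}\right) = \frac{1}{-162 - 8} \cdot 163 \left(- \frac{1}{18778}\right) - \left(\frac{4107}{3911} - \frac{i \sqrt{8149}}{3911}\right) = \frac{1}{-170} \cdot 163 \left(- \frac{1}{18778}\right) - \left(\frac{4107}{3911} - \frac{i \sqrt{8149}}{3911}\right) = \left(- \frac{1}{170}\right) 163 \left(- \frac{1}{18778}\right) - \left(\frac{4107}{3911} - \frac{i \sqrt{8149}}{3911}\right) = \left(- \frac{163}{170}\right) \left(- \frac{1}{18778}\right) - \left(\frac{4107}{3911} - \frac{i \sqrt{8149}}{3911}\right) = \frac{163}{3192260} - \left(\frac{4107}{3911} - \frac{i \sqrt{8149}}{3911}\right) = - \frac{13109974327}{12484928860} + \frac{i \sqrt{8149}}{3911}$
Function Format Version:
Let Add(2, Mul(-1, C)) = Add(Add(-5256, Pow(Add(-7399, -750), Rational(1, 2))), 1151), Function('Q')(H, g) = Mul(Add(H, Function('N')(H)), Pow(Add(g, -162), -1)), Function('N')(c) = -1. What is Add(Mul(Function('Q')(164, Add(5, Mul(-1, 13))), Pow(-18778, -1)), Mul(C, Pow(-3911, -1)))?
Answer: Add(Rational(-13109974327, 12484928860), Mul(Rational(1, 3911), I, Pow(8149, Rational(1, 2)))) ≈ Add(-1.0501, Mul(0.023082, I))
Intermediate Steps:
Function('Q')(H, g) = Mul(Pow(Add(-162, g), -1), Add(-1, H)) (Function('Q')(H, g) = Mul(Add(H, -1), Pow(Add(g, -162), -1)) = Mul(Add(-1, H), Pow(Add(-162, g), -1)) = Mul(Pow(Add(-162, g), -1), Add(-1, H)))
C = Add(4107, Mul(-1, I, Pow(8149, Rational(1, 2)))) (C = Add(2, Mul(-1, Add(Add(-5256, Pow(Add(-7399, -750), Rational(1, 2))), 1151))) = Add(2, Mul(-1, Add(Add(-5256, Pow(-8149, Rational(1, 2))), 1151))) = Add(2, Mul(-1, Add(Add(-5256, Mul(I, Pow(8149, Rational(1, 2)))), 1151))) = Add(2, Mul(-1, Add(-4105, Mul(I, Pow(8149, Rational(1, 2)))))) = Add(2, Add(4105, Mul(-1, I, Pow(8149, Rational(1, 2))))) = Add(4107, Mul(-1, I, Pow(8149, Rational(1, 2)))) ≈ Add(4107.0, Mul(-90.272, I)))
Add(Mul(Function('Q')(164, Add(5, Mul(-1, 13))), Pow(-18778, -1)), Mul(C, Pow(-3911, -1))) = Add(Mul(Mul(Pow(Add(-162, Add(5, Mul(-1, 13))), -1), Add(-1, 164)), Pow(-18778, -1)), Mul(Add(4107, Mul(-1, I, Pow(8149, Rational(1, 2)))), Pow(-3911, -1))) = Add(Mul(Mul(Pow(Add(-162, Add(5, -13)), -1), 163), Rational(-1, 18778)), Mul(Add(4107, Mul(-1, I, Pow(8149, Rational(1, 2)))), Rational(-1, 3911))) = Add(Mul(Mul(Pow(Add(-162, -8), -1), 163), Rational(-1, 18778)), Add(Rational(-4107, 3911), Mul(Rational(1, 3911), I, Pow(8149, Rational(1, 2))))) = Add(Mul(Mul(Pow(-170, -1), 163), Rational(-1, 18778)), Add(Rational(-4107, 3911), Mul(Rational(1, 3911), I, Pow(8149, Rational(1, 2))))) = Add(Mul(Mul(Rational(-1, 170), 163), Rational(-1, 18778)), Add(Rational(-4107, 3911), Mul(Rational(1, 3911), I, Pow(8149, Rational(1, 2))))) = Add(Mul(Rational(-163, 170), Rational(-1, 18778)), Add(Rational(-4107, 3911), Mul(Rational(1, 3911), I, Pow(8149, Rational(1, 2))))) = Add(Rational(163, 3192260), Add(Rational(-4107, 3911), Mul(Rational(1, 3911), I, Pow(8149, Rational(1, 2))))) = Add(Rational(-13109974327, 12484928860), Mul(Rational(1, 3911), I, Pow(8149, Rational(1, 2))))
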